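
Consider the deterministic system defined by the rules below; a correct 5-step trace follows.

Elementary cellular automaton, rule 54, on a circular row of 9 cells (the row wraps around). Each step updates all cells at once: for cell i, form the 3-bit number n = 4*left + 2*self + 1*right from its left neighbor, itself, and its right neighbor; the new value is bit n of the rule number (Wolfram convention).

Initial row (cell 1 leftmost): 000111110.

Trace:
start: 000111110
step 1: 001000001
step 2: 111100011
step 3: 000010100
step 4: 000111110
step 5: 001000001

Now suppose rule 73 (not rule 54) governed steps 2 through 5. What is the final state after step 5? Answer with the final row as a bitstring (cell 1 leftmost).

(re-executing steps 2..5 under rule 73; state before step 2: 001000001)
step 2: 000011100
step 3: 111010101
step 4: 001000001
step 5: 000011100

000011100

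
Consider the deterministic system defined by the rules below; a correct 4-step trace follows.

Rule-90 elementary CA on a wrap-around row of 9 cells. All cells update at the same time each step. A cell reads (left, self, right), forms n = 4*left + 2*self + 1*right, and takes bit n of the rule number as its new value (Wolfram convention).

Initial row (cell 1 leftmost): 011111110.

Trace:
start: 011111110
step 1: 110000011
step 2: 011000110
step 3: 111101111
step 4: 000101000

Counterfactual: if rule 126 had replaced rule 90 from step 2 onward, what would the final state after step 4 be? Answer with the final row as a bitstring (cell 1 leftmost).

(re-executing steps 2..4 under rule 126; state before step 2: 110000011)
step 2: 011000110
step 3: 111101111
step 4: 000111000

000111000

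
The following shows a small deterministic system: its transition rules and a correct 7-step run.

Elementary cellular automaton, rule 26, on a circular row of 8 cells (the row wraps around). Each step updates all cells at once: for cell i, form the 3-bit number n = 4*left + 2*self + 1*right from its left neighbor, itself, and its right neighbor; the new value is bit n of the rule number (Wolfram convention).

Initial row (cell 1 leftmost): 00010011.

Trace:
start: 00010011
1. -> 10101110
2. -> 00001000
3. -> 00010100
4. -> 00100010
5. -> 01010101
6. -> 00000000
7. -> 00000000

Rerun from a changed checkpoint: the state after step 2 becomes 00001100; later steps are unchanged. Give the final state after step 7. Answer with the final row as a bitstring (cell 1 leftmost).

state after step 2 := 00001100
3. -> 00011010
4. -> 00110001
5. -> 11101010
6. -> 10000000
7. -> 01000001

01000001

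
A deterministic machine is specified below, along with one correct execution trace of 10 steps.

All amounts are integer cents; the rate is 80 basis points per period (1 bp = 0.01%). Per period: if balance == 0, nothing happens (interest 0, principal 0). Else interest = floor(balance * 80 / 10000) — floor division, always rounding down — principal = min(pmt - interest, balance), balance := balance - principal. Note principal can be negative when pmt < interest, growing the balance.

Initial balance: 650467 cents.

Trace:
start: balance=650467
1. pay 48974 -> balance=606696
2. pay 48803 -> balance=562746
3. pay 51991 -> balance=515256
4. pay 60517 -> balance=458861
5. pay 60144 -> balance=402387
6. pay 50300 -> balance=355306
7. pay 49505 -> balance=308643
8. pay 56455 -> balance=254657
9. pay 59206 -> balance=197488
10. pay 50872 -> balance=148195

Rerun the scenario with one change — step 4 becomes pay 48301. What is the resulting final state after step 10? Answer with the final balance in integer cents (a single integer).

161009

(re-executing from step 4 with the substitution; state before step 4: balance=515256)
4. pay 48301 -> balance=471077
5. pay 60144 -> balance=414701
6. pay 50300 -> balance=367718
7. pay 49505 -> balance=321154
8. pay 56455 -> balance=267268
9. pay 59206 -> balance=210200
10. pay 50872 -> balance=161009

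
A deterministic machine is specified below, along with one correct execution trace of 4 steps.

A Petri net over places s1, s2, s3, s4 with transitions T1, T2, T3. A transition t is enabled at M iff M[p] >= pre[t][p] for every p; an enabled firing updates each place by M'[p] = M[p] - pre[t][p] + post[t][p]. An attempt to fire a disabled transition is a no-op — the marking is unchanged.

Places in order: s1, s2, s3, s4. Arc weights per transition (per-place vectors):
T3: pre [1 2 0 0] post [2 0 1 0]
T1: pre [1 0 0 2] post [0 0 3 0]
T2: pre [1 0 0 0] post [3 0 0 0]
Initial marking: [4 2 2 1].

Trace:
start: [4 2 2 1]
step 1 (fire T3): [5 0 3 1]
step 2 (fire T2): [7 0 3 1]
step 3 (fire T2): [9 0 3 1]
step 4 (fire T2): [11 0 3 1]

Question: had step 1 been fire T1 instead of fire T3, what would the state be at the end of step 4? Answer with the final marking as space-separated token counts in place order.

(re-executing from step 1 with the substitution; state before step 1: [4 2 2 1])
step 1 (fire T1): [4 2 2 1]
step 2 (fire T2): [6 2 2 1]
step 3 (fire T2): [8 2 2 1]
step 4 (fire T2): [10 2 2 1]

10 2 2 1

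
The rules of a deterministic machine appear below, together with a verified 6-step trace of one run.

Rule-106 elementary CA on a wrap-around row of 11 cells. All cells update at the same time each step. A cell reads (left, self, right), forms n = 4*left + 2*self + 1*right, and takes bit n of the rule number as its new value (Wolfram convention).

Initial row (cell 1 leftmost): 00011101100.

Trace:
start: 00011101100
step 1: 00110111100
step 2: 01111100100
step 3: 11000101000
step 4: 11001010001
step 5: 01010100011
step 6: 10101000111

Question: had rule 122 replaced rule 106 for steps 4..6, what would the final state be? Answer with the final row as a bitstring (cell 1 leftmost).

(re-executing steps 4..6 under rule 122; state before step 4: 11000101000)
step 4: 11101010101
step 5: 00110101011
step 6: 11111010111

11111010111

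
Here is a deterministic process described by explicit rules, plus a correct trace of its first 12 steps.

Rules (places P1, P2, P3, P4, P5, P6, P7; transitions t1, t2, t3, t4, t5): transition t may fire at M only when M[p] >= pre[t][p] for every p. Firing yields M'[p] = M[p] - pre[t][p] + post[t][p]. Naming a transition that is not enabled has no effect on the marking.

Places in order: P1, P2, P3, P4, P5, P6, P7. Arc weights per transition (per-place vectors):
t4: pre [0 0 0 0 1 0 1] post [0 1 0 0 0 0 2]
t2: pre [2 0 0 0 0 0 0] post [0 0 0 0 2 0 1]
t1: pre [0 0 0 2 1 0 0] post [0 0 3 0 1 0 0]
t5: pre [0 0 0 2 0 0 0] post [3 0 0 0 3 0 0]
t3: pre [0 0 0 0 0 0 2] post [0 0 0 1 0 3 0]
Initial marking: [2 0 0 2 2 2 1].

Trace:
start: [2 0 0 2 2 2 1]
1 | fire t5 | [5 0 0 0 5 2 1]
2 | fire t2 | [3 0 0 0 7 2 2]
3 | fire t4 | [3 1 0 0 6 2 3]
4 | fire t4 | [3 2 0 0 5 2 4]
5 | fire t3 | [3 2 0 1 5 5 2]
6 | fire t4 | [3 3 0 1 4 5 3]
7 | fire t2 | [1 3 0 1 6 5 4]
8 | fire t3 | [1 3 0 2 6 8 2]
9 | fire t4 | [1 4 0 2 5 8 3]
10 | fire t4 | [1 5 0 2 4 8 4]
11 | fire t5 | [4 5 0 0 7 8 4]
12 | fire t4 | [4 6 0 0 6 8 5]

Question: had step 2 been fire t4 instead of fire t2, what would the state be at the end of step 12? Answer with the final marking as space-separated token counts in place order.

6 7 0 0 3 8 5

(re-executing from step 2 with the substitution; state before step 2: [5 0 0 0 5 2 1])
2 | fire t4 | [5 1 0 0 4 2 2]
3 | fire t4 | [5 2 0 0 3 2 3]
4 | fire t4 | [5 3 0 0 2 2 4]
5 | fire t3 | [5 3 0 1 2 5 2]
6 | fire t4 | [5 4 0 1 1 5 3]
7 | fire t2 | [3 4 0 1 3 5 4]
8 | fire t3 | [3 4 0 2 3 8 2]
9 | fire t4 | [3 5 0 2 2 8 3]
10 | fire t4 | [3 6 0 2 1 8 4]
11 | fire t5 | [6 6 0 0 4 8 4]
12 | fire t4 | [6 7 0 0 3 8 5]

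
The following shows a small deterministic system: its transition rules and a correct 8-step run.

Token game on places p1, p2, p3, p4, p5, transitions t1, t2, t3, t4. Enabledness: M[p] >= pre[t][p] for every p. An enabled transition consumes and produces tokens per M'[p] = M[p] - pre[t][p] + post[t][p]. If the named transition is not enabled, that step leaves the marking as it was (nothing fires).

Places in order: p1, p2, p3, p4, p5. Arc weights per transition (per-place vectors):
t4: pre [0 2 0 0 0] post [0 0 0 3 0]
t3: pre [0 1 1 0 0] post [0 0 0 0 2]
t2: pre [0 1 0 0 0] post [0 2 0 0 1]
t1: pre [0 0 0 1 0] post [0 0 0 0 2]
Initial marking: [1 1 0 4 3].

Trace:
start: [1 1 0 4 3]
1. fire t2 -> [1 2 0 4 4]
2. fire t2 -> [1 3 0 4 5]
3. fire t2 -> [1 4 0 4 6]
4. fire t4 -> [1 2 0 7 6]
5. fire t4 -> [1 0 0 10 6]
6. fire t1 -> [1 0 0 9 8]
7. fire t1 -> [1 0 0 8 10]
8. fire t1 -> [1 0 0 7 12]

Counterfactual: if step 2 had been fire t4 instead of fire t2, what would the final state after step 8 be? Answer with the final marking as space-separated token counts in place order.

1 0 0 4 10

(re-executing from step 2 with the substitution; state before step 2: [1 2 0 4 4])
2. fire t4 -> [1 0 0 7 4]
3. fire t2 -> [1 0 0 7 4]
4. fire t4 -> [1 0 0 7 4]
5. fire t4 -> [1 0 0 7 4]
6. fire t1 -> [1 0 0 6 6]
7. fire t1 -> [1 0 0 5 8]
8. fire t1 -> [1 0 0 4 10]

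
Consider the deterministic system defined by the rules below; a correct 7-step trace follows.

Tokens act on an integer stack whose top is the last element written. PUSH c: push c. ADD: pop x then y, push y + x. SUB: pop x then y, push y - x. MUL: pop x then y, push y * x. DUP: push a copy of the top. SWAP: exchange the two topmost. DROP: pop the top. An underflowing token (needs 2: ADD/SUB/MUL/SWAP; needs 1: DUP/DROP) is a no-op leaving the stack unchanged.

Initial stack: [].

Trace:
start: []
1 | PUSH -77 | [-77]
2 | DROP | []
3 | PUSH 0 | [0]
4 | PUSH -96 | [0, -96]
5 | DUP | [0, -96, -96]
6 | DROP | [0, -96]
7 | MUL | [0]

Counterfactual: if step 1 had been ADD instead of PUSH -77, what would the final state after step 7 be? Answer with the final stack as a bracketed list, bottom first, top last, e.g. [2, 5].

(re-executing from step 1 with the substitution; state before step 1: [])
1 | ADD | []
2 | DROP | []
3 | PUSH 0 | [0]
4 | PUSH -96 | [0, -96]
5 | DUP | [0, -96, -96]
6 | DROP | [0, -96]
7 | MUL | [0]

[0]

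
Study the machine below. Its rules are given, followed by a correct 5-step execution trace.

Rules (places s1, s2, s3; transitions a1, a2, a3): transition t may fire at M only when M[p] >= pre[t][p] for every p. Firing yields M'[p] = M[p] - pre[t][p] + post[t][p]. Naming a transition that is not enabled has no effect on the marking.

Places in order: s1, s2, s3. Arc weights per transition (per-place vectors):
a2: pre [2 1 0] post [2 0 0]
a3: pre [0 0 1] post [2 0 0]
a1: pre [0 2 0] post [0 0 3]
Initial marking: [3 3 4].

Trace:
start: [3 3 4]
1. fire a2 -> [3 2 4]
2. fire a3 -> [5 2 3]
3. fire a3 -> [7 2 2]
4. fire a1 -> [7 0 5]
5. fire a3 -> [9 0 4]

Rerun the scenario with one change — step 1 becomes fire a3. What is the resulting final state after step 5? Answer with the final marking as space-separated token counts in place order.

(re-executing from step 1 with the substitution; state before step 1: [3 3 4])
1. fire a3 -> [5 3 3]
2. fire a3 -> [7 3 2]
3. fire a3 -> [9 3 1]
4. fire a1 -> [9 1 4]
5. fire a3 -> [11 1 3]

11 1 3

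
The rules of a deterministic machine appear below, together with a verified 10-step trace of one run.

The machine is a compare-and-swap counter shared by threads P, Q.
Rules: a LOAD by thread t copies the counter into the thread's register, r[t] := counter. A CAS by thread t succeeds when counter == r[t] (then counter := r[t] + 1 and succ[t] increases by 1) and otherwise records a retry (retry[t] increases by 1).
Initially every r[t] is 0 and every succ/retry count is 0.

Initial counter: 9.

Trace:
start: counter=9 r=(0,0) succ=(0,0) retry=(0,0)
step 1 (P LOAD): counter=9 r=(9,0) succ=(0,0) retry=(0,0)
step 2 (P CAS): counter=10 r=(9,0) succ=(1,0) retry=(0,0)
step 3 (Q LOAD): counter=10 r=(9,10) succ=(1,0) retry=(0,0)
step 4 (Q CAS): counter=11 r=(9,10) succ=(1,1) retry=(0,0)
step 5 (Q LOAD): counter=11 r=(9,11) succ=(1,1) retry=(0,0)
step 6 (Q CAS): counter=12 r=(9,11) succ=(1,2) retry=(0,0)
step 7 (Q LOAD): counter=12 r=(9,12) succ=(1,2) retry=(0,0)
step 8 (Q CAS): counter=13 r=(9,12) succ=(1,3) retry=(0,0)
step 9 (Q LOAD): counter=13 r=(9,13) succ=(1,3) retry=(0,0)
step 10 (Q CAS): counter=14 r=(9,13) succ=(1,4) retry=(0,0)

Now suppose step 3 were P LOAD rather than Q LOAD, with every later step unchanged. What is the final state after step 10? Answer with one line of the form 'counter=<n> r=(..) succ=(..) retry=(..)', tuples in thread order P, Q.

counter=13 r=(10,12) succ=(1,3) retry=(0,1)

(re-executing from step 3 with the substitution; state before step 3: counter=10 r=(9,0) succ=(1,0) retry=(0,0))
step 3 (P LOAD): counter=10 r=(10,0) succ=(1,0) retry=(0,0)
step 4 (Q CAS): counter=10 r=(10,0) succ=(1,0) retry=(0,1)
step 5 (Q LOAD): counter=10 r=(10,10) succ=(1,0) retry=(0,1)
step 6 (Q CAS): counter=11 r=(10,10) succ=(1,1) retry=(0,1)
step 7 (Q LOAD): counter=11 r=(10,11) succ=(1,1) retry=(0,1)
step 8 (Q CAS): counter=12 r=(10,11) succ=(1,2) retry=(0,1)
step 9 (Q LOAD): counter=12 r=(10,12) succ=(1,2) retry=(0,1)
step 10 (Q CAS): counter=13 r=(10,12) succ=(1,3) retry=(0,1)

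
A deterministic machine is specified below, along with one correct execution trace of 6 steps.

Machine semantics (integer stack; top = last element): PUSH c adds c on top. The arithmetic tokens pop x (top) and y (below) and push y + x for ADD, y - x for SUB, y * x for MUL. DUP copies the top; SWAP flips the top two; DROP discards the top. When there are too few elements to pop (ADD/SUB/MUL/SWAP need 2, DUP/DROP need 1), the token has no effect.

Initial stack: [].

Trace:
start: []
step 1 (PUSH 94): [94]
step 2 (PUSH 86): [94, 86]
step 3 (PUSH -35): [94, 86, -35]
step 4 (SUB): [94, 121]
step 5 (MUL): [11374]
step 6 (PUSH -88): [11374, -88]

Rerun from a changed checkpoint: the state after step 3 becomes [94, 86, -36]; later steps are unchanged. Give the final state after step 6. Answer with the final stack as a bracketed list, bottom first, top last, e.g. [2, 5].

[11468, -88]

state after step 3 := [94, 86, -36]
step 4 (SUB): [94, 122]
step 5 (MUL): [11468]
step 6 (PUSH -88): [11468, -88]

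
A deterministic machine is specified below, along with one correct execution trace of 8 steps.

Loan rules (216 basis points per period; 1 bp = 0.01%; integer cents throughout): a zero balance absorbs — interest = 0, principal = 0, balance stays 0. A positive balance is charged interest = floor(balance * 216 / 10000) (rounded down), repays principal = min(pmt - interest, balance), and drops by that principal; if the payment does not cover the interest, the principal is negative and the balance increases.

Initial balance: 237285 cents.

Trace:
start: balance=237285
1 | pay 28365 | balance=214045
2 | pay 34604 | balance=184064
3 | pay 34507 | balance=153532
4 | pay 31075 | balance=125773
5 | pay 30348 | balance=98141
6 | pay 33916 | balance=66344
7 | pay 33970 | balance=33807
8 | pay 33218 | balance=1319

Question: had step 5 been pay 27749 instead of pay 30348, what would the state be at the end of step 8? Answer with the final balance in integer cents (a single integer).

4089

(re-executing from step 5 with the substitution; state before step 5: balance=125773)
5 | pay 27749 | balance=100740
6 | pay 33916 | balance=68999
7 | pay 33970 | balance=36519
8 | pay 33218 | balance=4089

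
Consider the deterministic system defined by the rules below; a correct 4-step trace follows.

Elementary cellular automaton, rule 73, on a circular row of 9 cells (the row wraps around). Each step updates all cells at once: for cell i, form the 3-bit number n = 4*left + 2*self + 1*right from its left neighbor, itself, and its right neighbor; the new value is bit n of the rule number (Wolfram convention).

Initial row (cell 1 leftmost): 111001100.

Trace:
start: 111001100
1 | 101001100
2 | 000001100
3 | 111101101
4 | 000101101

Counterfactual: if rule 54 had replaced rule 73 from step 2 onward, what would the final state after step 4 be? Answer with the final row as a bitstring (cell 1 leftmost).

000010010

(re-executing steps 2..4 under rule 54; state before step 2: 101001100)
2 | 111110011
3 | 000001100
4 | 000010010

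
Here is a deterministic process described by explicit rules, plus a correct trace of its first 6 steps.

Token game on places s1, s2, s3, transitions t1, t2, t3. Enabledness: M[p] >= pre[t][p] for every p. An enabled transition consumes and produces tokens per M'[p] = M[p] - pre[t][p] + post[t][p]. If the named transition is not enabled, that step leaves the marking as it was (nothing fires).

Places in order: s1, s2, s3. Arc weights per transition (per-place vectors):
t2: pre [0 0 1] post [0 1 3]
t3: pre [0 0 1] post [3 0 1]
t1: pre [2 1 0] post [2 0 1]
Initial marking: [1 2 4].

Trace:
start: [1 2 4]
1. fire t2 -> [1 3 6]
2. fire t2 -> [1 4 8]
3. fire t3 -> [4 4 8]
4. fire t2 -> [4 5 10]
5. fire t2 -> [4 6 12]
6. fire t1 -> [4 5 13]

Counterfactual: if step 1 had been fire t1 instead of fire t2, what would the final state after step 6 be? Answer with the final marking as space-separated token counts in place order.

(re-executing from step 1 with the substitution; state before step 1: [1 2 4])
1. fire t1 -> [1 2 4]
2. fire t2 -> [1 3 6]
3. fire t3 -> [4 3 6]
4. fire t2 -> [4 4 8]
5. fire t2 -> [4 5 10]
6. fire t1 -> [4 4 11]

4 4 11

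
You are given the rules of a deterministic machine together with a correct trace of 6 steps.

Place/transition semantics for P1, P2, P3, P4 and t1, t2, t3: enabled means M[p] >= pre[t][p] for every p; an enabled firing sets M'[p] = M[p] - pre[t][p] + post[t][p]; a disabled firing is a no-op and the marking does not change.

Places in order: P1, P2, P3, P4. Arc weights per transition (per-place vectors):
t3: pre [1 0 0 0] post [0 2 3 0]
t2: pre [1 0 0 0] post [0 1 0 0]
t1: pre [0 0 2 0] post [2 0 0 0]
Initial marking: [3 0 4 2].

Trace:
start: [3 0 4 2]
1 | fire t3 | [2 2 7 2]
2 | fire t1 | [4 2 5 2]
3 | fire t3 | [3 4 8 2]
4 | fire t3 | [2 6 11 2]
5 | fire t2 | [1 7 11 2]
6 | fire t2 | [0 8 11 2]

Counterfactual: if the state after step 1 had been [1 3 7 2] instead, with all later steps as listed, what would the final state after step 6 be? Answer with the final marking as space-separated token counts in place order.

state after step 1 := [1 3 7 2]
2 | fire t1 | [3 3 5 2]
3 | fire t3 | [2 5 8 2]
4 | fire t3 | [1 7 11 2]
5 | fire t2 | [0 8 11 2]
6 | fire t2 | [0 8 11 2]

0 8 11 2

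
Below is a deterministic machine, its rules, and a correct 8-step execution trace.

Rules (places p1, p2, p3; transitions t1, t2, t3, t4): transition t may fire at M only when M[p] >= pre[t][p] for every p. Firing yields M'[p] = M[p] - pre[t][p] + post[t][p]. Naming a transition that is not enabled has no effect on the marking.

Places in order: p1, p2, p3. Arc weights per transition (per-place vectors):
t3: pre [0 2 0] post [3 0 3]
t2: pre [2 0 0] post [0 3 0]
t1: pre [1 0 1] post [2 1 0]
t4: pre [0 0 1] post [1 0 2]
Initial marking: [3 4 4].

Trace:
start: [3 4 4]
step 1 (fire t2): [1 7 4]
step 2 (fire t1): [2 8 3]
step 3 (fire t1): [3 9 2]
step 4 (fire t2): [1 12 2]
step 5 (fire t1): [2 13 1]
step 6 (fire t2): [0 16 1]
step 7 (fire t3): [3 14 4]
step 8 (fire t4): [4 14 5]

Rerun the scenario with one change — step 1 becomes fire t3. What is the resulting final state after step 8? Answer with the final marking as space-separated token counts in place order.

9 9 8

(re-executing from step 1 with the substitution; state before step 1: [3 4 4])
step 1 (fire t3): [6 2 7]
step 2 (fire t1): [7 3 6]
step 3 (fire t1): [8 4 5]
step 4 (fire t2): [6 7 5]
step 5 (fire t1): [7 8 4]
step 6 (fire t2): [5 11 4]
step 7 (fire t3): [8 9 7]
step 8 (fire t4): [9 9 8]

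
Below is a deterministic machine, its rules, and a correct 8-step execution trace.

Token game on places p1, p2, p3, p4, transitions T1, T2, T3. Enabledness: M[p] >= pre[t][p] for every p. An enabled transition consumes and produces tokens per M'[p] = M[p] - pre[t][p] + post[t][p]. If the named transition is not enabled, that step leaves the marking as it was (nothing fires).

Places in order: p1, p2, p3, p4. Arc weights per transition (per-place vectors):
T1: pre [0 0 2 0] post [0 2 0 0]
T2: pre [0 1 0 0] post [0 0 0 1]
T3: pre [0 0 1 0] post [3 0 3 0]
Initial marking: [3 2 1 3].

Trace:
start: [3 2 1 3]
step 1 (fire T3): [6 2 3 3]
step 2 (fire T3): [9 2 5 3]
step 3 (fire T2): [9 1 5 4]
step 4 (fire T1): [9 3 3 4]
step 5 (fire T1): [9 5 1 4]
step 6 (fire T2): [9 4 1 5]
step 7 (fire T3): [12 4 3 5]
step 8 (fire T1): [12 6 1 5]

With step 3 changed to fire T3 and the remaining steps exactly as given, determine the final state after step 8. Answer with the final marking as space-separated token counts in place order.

15 7 3 4

(re-executing from step 3 with the substitution; state before step 3: [9 2 5 3])
step 3 (fire T3): [12 2 7 3]
step 4 (fire T1): [12 4 5 3]
step 5 (fire T1): [12 6 3 3]
step 6 (fire T2): [12 5 3 4]
step 7 (fire T3): [15 5 5 4]
step 8 (fire T1): [15 7 3 4]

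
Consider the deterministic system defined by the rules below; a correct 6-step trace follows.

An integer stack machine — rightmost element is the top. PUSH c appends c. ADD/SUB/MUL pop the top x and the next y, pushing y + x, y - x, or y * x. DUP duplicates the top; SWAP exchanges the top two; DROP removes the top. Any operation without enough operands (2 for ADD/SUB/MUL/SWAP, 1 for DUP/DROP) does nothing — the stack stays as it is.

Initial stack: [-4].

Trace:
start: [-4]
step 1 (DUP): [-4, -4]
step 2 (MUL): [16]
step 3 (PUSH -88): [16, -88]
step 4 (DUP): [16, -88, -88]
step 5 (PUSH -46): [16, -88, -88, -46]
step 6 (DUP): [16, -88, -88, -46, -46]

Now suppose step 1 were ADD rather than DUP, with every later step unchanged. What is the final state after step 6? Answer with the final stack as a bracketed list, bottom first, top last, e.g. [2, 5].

[-4, -88, -88, -46, -46]

(re-executing from step 1 with the substitution; state before step 1: [-4])
step 1 (ADD): [-4]
step 2 (MUL): [-4]
step 3 (PUSH -88): [-4, -88]
step 4 (DUP): [-4, -88, -88]
step 5 (PUSH -46): [-4, -88, -88, -46]
step 6 (DUP): [-4, -88, -88, -46, -46]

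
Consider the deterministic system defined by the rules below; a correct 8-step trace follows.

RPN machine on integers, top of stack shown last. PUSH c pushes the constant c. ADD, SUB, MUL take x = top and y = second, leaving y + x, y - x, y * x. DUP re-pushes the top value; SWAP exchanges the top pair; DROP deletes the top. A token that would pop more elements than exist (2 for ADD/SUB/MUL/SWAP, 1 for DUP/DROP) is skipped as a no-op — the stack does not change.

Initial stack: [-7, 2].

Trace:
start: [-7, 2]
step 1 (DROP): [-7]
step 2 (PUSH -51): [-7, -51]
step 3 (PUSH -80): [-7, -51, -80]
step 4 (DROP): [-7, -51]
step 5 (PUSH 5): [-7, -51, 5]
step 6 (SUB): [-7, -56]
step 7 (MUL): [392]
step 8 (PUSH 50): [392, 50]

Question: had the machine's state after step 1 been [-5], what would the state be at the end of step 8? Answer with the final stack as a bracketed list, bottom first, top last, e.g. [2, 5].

state after step 1 := [-5]
step 2 (PUSH -51): [-5, -51]
step 3 (PUSH -80): [-5, -51, -80]
step 4 (DROP): [-5, -51]
step 5 (PUSH 5): [-5, -51, 5]
step 6 (SUB): [-5, -56]
step 7 (MUL): [280]
step 8 (PUSH 50): [280, 50]

[280, 50]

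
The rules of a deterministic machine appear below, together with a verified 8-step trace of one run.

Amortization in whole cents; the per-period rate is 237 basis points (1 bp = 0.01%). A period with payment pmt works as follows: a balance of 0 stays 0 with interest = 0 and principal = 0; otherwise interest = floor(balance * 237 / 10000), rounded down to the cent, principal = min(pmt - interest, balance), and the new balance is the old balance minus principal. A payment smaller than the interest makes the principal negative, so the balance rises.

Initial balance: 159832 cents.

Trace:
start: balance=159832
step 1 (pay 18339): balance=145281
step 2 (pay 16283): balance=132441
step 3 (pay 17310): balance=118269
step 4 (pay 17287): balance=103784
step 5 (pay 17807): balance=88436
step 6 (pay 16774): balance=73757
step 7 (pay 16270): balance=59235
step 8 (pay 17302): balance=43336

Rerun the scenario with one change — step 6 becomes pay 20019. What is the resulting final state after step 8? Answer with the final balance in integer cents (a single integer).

39936

(re-executing from step 6 with the substitution; state before step 6: balance=88436)
step 6 (pay 20019): balance=70512
step 7 (pay 16270): balance=55913
step 8 (pay 17302): balance=39936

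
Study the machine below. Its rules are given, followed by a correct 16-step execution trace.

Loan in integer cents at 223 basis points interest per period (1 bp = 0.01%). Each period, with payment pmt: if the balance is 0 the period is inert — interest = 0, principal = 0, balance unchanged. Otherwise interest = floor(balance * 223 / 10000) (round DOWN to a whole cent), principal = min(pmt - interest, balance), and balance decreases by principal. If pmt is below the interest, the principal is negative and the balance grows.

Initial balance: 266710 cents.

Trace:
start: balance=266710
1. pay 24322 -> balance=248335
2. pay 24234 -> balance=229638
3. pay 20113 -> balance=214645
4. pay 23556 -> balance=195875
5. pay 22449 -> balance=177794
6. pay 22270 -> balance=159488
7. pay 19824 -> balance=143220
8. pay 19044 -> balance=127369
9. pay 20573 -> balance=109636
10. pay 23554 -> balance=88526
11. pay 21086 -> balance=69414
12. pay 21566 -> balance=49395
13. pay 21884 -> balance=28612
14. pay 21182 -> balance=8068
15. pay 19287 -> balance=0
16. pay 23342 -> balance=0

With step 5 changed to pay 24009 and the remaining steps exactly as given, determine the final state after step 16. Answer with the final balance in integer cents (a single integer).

(re-executing from step 5 with the substitution; state before step 5: balance=195875)
5. pay 24009 -> balance=176234
6. pay 22270 -> balance=157894
7. pay 19824 -> balance=141591
8. pay 19044 -> balance=125704
9. pay 20573 -> balance=107934
10. pay 23554 -> balance=86786
11. pay 21086 -> balance=67635
12. pay 21566 -> balance=47577
13. pay 21884 -> balance=26753
14. pay 21182 -> balance=6167
15. pay 19287 -> balance=0
16. pay 23342 -> balance=0

0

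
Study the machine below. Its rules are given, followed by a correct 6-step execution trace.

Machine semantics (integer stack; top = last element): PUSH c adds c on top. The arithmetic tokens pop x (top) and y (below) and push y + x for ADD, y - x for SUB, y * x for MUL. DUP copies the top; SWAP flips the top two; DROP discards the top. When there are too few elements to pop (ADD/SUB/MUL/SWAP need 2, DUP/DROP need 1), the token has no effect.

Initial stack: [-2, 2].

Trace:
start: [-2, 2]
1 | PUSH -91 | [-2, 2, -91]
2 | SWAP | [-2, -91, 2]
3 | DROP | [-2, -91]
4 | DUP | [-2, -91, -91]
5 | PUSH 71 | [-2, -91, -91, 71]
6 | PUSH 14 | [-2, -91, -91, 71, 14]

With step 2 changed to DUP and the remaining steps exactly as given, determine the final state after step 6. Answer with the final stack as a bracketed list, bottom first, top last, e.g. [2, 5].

[-2, 2, -91, -91, 71, 14]

(re-executing from step 2 with the substitution; state before step 2: [-2, 2, -91])
2 | DUP | [-2, 2, -91, -91]
3 | DROP | [-2, 2, -91]
4 | DUP | [-2, 2, -91, -91]
5 | PUSH 71 | [-2, 2, -91, -91, 71]
6 | PUSH 14 | [-2, 2, -91, -91, 71, 14]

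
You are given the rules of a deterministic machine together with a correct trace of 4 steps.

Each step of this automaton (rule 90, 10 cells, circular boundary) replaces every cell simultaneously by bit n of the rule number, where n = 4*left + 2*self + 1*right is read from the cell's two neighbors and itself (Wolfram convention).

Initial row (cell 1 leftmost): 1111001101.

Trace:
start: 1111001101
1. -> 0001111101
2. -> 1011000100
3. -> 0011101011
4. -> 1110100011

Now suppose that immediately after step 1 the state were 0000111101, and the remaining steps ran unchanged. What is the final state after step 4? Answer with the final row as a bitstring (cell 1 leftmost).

0100001011

state after step 1 := 0000111101
2. -> 1001100100
3. -> 0111111011
4. -> 0100001011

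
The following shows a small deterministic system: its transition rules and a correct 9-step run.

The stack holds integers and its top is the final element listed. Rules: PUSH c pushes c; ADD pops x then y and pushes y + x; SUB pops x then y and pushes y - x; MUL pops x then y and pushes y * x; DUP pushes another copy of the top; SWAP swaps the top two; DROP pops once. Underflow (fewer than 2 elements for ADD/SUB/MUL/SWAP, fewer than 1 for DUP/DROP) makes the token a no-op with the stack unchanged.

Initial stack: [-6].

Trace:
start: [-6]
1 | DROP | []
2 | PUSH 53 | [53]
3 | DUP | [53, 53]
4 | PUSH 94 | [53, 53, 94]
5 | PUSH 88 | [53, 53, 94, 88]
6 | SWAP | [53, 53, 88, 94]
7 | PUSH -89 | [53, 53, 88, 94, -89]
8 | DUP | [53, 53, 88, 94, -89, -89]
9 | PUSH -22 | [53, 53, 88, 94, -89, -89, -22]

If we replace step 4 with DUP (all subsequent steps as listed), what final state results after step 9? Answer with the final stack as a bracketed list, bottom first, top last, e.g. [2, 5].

[53, 53, 88, 53, -89, -89, -22]

(re-executing from step 4 with the substitution; state before step 4: [53, 53])
4 | DUP | [53, 53, 53]
5 | PUSH 88 | [53, 53, 53, 88]
6 | SWAP | [53, 53, 88, 53]
7 | PUSH -89 | [53, 53, 88, 53, -89]
8 | DUP | [53, 53, 88, 53, -89, -89]
9 | PUSH -22 | [53, 53, 88, 53, -89, -89, -22]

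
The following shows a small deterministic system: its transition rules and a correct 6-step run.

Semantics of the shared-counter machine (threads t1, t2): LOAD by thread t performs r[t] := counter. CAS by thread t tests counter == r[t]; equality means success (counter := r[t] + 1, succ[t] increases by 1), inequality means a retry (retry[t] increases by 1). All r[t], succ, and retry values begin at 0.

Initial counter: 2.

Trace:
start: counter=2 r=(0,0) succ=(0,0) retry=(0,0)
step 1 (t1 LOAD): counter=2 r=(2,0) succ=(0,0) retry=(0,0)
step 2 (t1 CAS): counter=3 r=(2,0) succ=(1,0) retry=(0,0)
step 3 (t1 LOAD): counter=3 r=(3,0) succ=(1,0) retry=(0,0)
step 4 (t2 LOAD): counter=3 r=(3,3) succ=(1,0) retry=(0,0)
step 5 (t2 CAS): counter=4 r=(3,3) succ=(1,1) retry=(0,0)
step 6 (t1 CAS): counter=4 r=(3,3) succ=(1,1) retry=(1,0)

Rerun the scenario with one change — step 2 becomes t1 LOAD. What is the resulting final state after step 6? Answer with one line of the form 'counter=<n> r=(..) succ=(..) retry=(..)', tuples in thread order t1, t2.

(re-executing from step 2 with the substitution; state before step 2: counter=2 r=(2,0) succ=(0,0) retry=(0,0))
step 2 (t1 LOAD): counter=2 r=(2,0) succ=(0,0) retry=(0,0)
step 3 (t1 LOAD): counter=2 r=(2,0) succ=(0,0) retry=(0,0)
step 4 (t2 LOAD): counter=2 r=(2,2) succ=(0,0) retry=(0,0)
step 5 (t2 CAS): counter=3 r=(2,2) succ=(0,1) retry=(0,0)
step 6 (t1 CAS): counter=3 r=(2,2) succ=(0,1) retry=(1,0)

counter=3 r=(2,2) succ=(0,1) retry=(1,0)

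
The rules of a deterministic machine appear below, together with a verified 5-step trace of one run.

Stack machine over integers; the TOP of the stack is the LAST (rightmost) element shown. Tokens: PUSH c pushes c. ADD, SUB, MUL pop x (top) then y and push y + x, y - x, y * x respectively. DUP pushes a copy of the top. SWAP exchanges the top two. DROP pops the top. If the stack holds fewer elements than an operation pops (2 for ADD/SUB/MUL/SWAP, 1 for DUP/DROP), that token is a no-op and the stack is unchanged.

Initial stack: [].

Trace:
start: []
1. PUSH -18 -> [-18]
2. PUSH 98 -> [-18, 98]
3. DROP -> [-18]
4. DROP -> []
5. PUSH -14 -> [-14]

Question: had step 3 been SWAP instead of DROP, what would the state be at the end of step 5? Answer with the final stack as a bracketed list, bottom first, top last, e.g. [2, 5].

(re-executing from step 3 with the substitution; state before step 3: [-18, 98])
3. SWAP -> [98, -18]
4. DROP -> [98]
5. PUSH -14 -> [98, -14]

[98, -14]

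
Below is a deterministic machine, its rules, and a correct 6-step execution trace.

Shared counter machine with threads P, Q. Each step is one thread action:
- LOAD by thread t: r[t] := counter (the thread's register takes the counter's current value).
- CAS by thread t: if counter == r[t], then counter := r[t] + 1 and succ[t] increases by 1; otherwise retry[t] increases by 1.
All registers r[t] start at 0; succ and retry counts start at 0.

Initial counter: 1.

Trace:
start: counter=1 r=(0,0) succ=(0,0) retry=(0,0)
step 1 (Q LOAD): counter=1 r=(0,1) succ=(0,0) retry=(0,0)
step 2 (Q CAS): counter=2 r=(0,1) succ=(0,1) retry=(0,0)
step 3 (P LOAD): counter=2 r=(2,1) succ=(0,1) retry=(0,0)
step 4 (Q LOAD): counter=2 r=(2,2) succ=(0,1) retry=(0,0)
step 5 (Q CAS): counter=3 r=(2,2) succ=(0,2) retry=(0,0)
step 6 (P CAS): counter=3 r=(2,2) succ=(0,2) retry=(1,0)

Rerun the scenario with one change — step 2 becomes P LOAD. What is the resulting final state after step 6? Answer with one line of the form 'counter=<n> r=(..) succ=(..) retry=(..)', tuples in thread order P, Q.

counter=2 r=(1,1) succ=(0,1) retry=(1,0)

(re-executing from step 2 with the substitution; state before step 2: counter=1 r=(0,1) succ=(0,0) retry=(0,0))
step 2 (P LOAD): counter=1 r=(1,1) succ=(0,0) retry=(0,0)
step 3 (P LOAD): counter=1 r=(1,1) succ=(0,0) retry=(0,0)
step 4 (Q LOAD): counter=1 r=(1,1) succ=(0,0) retry=(0,0)
step 5 (Q CAS): counter=2 r=(1,1) succ=(0,1) retry=(0,0)
step 6 (P CAS): counter=2 r=(1,1) succ=(0,1) retry=(1,0)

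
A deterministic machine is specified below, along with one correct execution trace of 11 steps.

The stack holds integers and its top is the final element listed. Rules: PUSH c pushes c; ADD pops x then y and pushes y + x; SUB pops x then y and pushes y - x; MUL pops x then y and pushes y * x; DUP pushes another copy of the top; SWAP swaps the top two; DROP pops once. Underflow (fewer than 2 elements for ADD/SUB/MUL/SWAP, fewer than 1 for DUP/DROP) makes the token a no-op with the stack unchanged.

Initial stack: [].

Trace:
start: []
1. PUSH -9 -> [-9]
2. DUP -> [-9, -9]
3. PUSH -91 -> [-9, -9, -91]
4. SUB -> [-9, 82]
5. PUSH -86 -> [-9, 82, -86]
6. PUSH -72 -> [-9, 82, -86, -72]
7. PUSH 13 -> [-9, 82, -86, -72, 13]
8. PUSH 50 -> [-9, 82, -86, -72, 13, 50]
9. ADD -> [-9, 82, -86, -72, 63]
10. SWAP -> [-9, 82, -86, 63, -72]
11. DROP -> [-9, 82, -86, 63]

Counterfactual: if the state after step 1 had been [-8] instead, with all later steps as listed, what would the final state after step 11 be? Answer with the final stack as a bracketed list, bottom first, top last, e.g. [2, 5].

[-8, 83, -86, 63]

state after step 1 := [-8]
2. DUP -> [-8, -8]
3. PUSH -91 -> [-8, -8, -91]
4. SUB -> [-8, 83]
5. PUSH -86 -> [-8, 83, -86]
6. PUSH -72 -> [-8, 83, -86, -72]
7. PUSH 13 -> [-8, 83, -86, -72, 13]
8. PUSH 50 -> [-8, 83, -86, -72, 13, 50]
9. ADD -> [-8, 83, -86, -72, 63]
10. SWAP -> [-8, 83, -86, 63, -72]
11. DROP -> [-8, 83, -86, 63]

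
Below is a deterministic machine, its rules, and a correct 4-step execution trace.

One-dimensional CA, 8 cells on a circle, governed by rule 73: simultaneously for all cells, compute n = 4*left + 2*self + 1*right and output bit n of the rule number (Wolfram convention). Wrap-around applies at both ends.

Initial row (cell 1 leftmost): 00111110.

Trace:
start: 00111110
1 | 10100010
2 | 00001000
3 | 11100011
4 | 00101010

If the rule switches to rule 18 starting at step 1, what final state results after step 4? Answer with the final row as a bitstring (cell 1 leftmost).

00000000

(re-executing steps 1..4 under rule 18; state before step 1: 00111110)
1 | 01000001
2 | 00100010
3 | 01010101
4 | 00000000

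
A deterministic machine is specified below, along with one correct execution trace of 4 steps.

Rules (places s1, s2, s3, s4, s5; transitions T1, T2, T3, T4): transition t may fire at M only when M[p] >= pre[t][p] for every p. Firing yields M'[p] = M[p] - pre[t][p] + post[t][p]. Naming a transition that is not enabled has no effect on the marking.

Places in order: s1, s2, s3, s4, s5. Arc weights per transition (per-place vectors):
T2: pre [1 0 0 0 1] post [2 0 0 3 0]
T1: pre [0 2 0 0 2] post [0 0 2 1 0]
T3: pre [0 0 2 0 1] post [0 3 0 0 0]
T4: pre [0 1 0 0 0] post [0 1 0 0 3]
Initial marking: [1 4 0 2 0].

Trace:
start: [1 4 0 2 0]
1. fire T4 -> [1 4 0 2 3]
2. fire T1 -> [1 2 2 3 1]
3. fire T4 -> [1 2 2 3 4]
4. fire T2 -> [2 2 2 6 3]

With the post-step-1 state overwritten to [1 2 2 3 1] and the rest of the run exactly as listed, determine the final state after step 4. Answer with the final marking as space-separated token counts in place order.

state after step 1 := [1 2 2 3 1]
2. fire T1 -> [1 2 2 3 1]
3. fire T4 -> [1 2 2 3 4]
4. fire T2 -> [2 2 2 6 3]

2 2 2 6 3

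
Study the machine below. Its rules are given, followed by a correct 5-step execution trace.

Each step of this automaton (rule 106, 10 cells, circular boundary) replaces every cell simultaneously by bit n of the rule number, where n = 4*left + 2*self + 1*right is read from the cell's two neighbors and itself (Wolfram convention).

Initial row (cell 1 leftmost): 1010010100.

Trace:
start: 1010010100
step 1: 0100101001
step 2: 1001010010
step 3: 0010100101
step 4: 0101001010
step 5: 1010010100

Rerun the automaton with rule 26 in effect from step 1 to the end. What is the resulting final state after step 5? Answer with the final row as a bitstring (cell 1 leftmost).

1000110001

(re-executing steps 1..5 under rule 26; state before step 1: 1010010100)
step 1: 0001100011
step 2: 1011010110
step 3: 0010000100
step 4: 0101001010
step 5: 1000110001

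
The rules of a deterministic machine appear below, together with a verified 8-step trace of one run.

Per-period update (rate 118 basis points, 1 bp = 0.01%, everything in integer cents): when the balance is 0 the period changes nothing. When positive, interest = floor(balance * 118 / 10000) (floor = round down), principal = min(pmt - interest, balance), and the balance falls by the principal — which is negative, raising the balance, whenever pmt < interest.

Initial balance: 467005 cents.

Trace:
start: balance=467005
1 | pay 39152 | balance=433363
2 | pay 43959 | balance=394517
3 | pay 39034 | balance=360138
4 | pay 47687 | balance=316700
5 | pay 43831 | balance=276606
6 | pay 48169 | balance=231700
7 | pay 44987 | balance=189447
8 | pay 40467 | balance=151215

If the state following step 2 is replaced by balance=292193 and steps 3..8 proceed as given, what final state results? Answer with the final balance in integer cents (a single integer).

41428

state after step 2 := balance=292193
3 | pay 39034 | balance=256606
4 | pay 47687 | balance=211946
5 | pay 43831 | balance=170615
6 | pay 48169 | balance=124459
7 | pay 44987 | balance=80940
8 | pay 40467 | balance=41428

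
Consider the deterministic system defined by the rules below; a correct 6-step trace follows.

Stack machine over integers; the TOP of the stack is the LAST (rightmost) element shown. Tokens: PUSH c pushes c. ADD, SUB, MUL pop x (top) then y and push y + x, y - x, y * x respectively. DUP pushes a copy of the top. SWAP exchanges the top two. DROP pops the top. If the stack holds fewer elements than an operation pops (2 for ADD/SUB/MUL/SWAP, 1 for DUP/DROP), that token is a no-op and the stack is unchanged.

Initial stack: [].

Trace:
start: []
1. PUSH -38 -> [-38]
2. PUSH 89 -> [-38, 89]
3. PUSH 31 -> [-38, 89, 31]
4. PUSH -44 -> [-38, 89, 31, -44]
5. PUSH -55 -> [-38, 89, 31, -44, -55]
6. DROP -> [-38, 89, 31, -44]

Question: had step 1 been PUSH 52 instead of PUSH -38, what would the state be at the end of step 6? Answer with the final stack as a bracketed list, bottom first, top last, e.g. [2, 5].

(re-executing from step 1 with the substitution; state before step 1: [])
1. PUSH 52 -> [52]
2. PUSH 89 -> [52, 89]
3. PUSH 31 -> [52, 89, 31]
4. PUSH -44 -> [52, 89, 31, -44]
5. PUSH -55 -> [52, 89, 31, -44, -55]
6. DROP -> [52, 89, 31, -44]

[52, 89, 31, -44]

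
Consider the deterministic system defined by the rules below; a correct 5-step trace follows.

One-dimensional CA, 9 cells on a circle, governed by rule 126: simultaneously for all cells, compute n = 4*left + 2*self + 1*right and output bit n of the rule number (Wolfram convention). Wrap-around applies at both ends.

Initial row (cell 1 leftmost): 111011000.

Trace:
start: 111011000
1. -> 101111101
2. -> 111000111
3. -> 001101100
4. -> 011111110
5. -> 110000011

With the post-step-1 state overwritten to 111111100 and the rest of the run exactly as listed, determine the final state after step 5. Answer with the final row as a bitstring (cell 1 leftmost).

001110000

state after step 1 := 111111100
2. -> 100000111
3. -> 110001100
4. -> 111011111
5. -> 001110000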